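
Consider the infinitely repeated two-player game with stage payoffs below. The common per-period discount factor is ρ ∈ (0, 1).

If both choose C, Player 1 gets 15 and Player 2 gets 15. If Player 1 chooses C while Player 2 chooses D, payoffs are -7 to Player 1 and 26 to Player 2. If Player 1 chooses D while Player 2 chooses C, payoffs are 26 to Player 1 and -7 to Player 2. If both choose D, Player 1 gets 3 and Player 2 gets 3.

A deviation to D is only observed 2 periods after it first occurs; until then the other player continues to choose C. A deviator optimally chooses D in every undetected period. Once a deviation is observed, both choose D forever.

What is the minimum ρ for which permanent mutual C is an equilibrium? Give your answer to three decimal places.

0.692

A deviator earns 26 for 2 periods, then 3 forever; cooperating earns 15 forever. Multiplying the IC by (1−ρ):
15 ≥ 26(1−ρ^2) + 3ρ^2, so 23·ρ^2 ≥ 11 and ρ^2 ≥ 11/23.
ρ ≥ (11/23)^(1/2) ≈ 0.692.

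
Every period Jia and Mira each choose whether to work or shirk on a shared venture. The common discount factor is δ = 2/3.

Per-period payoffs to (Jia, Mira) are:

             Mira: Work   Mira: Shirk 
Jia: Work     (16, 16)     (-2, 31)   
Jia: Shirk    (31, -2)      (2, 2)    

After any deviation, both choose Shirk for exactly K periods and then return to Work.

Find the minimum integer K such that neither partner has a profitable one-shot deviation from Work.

2

Need Σ_{k=1}^{K} δ^k ≥ (31−16)/(16−2) = 1.0714 at δ = 2/3.
At K = 1 the sum is 0.6667 < 1.0714; at K = 2 it is 1.1111 ≥ 1.0714.
So the minimum punishment length is K = 2.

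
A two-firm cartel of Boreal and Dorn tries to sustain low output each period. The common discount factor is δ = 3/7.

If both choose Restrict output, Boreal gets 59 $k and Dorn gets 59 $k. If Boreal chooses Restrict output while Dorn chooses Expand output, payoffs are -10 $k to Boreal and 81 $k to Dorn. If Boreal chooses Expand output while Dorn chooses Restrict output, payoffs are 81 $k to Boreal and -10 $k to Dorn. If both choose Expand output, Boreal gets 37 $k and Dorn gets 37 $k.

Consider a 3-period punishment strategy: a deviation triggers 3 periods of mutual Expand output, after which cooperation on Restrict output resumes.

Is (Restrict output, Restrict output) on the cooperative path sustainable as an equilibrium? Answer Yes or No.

Comparing payoff streams over the 4 periods until play realigns: cooperate → 59(1+δ+…+δ^3); deviate → 81 + 37(δ+…+δ^3).
Cooperation is sustained iff (59−37)(δ+…+δ^3) ≥ 81−59.
δ+…+δ^3 = 3/7·(1−(3/7)^3)/(1−3/7) = 0.6910, and (81−59)/(59−37) = 1.0000.
0.6910 < 1.0000, so cooperation is not sustainable.

No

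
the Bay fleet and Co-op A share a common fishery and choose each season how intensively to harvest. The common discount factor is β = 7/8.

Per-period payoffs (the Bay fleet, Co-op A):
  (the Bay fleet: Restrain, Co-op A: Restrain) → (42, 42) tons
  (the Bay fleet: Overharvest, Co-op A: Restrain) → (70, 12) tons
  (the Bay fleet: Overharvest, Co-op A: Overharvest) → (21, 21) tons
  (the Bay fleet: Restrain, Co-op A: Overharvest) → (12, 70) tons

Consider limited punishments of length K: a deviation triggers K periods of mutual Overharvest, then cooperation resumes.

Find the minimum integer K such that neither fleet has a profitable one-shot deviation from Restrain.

Need Σ_{k=1}^{K} β^k ≥ (70−42)/(42−21) = 1.3333 at β = 7/8.
At K = 1 the sum is 0.8750 < 1.3333; at K = 2 it is 1.6406 ≥ 1.3333.
So the minimum punishment length is K = 2.

2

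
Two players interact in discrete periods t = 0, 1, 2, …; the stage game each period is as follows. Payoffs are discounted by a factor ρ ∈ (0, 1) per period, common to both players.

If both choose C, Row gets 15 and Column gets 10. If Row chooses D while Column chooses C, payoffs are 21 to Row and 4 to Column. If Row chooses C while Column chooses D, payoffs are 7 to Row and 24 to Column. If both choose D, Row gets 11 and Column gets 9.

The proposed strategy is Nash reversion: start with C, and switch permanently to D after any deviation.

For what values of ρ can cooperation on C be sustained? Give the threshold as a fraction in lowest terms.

Row: cooperation gives 15 each period; deviation gives 21 once then 11 forever.
  15/(1−ρ) ≥ 21 + 11ρ/(1−ρ) ⇒ ρ ≥ 6/10 = 3/5.
Column: cooperation gives 10 each period; deviation gives 24 once then 9 forever.
  ρ ≥ 14/15.
Both must hold, so the binding constraint is Column's: ρ ≥ 14/15.

14/15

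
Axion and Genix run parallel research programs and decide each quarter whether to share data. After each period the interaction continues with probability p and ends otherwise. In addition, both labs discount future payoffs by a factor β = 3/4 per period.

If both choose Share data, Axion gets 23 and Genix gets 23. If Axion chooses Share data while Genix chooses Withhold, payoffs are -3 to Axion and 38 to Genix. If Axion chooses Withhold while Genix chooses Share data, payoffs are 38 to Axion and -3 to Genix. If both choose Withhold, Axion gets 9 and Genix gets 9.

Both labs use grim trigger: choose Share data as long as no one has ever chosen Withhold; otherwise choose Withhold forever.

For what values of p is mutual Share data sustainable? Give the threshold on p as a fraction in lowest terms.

With continuation probability p and discount β, the effective per-period discount factor is βp.
Grim-trigger IC: βp ≥ (38−23)/(38−9) = 15/29.
So p ≥ (15/29)/(3/4) = 20/29.

20/29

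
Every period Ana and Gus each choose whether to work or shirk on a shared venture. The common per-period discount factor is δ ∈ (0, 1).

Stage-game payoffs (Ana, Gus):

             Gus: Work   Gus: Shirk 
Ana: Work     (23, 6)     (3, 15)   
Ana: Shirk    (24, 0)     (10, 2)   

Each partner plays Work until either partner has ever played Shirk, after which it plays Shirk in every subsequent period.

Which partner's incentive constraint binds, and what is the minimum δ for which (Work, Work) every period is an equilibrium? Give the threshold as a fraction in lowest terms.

Ana: cooperation gives 23 each period; deviation gives 24 once then 10 forever.
  23/(1−δ) ≥ 24 + 10δ/(1−δ) ⇒ δ ≥ 1/14.
Gus: cooperation gives 6 each period; deviation gives 15 once then 2 forever.
  δ ≥ 9/13.
Both must hold, so the binding constraint is Gus's: δ ≥ 9/13.

Gus; δ ≥ 9/13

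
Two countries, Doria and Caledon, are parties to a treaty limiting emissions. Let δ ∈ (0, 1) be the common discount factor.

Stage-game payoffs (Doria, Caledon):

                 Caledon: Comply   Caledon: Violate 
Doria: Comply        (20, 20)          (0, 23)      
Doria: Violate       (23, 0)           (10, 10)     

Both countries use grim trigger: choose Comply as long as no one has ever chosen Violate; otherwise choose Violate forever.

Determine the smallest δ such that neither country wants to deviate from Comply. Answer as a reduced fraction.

3/13

Under grim trigger the critical discount factor is (T−C)/(T−P) with T = 23, C = 20, P = 10.
δ* = (23−20)/(23−10) = 3/13.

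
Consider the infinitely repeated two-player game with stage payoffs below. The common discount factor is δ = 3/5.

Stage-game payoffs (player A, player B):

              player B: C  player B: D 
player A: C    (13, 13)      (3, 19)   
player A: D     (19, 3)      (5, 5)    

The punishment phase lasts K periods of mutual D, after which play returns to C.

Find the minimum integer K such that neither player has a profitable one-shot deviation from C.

Need Σ_{k=1}^{K} δ^k ≥ (19−13)/(13−5) = 0.7500 at δ = 3/5.
At K = 1 the sum is 0.6000 < 0.7500; at K = 2 it is 0.9600 ≥ 0.7500.
So the minimum punishment length is K = 2.

2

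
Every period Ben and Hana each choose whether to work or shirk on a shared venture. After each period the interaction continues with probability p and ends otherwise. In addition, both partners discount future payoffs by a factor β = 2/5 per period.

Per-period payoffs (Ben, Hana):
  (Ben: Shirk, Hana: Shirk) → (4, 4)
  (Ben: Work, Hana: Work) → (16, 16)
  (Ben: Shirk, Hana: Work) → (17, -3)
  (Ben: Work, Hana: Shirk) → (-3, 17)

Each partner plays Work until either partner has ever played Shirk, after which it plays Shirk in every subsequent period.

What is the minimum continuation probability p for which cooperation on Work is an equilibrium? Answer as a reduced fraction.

Expected continuation weight on next period's payoff is β·p = 2/5·p, which plays the role of the discount factor.
Cooperation requires 2/5·p ≥ (17−16)/(17−4) = 1/13, hence p ≥ 5/26.

5/26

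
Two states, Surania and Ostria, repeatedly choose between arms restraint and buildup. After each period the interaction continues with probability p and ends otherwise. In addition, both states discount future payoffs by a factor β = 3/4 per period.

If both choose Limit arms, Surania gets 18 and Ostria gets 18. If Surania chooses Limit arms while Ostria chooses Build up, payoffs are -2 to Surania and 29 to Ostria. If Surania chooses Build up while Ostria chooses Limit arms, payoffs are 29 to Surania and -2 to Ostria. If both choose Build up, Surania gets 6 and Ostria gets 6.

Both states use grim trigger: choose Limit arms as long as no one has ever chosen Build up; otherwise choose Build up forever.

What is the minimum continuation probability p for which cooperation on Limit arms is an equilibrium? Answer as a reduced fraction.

44/69

With continuation probability p and discount β, the effective per-period discount factor is βp.
Grim-trigger IC: βp ≥ (29−18)/(29−6) = 11/23.
So p ≥ (11/23)/(3/4) = 44/69.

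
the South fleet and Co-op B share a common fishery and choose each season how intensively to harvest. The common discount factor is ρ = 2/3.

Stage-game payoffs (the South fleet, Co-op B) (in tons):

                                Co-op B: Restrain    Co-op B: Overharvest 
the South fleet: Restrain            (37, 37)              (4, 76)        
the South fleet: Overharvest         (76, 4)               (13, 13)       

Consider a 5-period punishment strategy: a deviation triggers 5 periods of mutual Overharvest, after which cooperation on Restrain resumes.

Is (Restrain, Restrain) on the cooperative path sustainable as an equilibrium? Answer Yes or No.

Yes

A one-shot deviation gives 76 now, then 13 for 5 periods, then back to 37.
Gain from deviating: (76−37) today; loss: (37−13) in each of the next 5 periods.
No-deviation condition: (37−13)(ρ+…+ρ^5) ≥ 76−37, i.e. ρ+…+ρ^5 ≥ 13/8.
At ρ = 2/3: ρ+…+ρ^5 = 1.7366 ≥ 1.6250.
So cooperation is sustainable.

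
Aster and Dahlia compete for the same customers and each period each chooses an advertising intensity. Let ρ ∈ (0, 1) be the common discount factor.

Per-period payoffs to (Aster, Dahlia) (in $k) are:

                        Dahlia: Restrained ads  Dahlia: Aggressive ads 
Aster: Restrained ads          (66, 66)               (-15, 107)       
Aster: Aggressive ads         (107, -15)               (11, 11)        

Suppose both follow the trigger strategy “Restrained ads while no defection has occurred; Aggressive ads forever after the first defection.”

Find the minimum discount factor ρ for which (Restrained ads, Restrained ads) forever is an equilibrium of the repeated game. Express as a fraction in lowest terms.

41/96

Under grim trigger the critical discount factor is (T−C)/(T−P) with T = 107, C = 66, P = 11.
ρ* = (107−66)/(107−11) = 41/96.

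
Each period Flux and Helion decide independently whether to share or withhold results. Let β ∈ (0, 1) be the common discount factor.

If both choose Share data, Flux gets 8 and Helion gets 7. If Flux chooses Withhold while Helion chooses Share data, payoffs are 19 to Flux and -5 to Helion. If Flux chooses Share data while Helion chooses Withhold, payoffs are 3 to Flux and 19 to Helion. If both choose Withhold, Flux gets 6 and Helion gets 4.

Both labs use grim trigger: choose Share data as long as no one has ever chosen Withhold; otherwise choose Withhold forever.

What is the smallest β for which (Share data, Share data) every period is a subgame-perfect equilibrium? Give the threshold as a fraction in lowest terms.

11/13

For Flux: deviation gain 19−8 = 11, per-period punishment loss 8−6 = 2. IC gives β ≥ 11/13.
For Helion: gain 12, loss 3 per period, so β ≥ 12/15 = 4/5.
The tighter constraint is Flux's, so cooperation needs β ≥ 11/13.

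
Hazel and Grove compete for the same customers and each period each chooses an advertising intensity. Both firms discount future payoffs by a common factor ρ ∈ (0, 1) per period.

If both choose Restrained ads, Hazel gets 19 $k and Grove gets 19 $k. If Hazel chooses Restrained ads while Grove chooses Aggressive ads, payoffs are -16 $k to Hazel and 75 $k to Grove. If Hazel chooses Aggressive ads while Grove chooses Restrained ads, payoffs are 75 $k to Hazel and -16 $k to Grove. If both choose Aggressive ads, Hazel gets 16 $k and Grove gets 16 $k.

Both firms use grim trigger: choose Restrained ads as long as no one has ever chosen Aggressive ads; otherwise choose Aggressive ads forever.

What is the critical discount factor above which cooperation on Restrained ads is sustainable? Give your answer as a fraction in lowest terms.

56/59

Under grim trigger the critical discount factor is (T−C)/(T−P) with T = 75, C = 19, P = 16.
ρ* = (75−19)/(75−16) = 56/59.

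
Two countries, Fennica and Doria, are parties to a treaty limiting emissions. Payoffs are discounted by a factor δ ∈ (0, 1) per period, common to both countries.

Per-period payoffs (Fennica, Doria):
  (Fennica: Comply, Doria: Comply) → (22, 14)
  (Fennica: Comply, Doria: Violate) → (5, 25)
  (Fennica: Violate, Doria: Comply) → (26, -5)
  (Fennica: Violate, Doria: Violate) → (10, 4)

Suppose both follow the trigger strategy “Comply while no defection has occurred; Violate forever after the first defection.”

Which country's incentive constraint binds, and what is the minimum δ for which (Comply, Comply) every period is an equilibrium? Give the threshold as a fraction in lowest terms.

Doria; δ ≥ 11/21

Fennica: cooperation gives 22 each period; deviation gives 26 once then 10 forever.
  22/(1−δ) ≥ 26 + 10δ/(1−δ) ⇒ δ ≥ 4/16 = 1/4.
Doria: cooperation gives 14 each period; deviation gives 25 once then 4 forever.
  δ ≥ 11/21.
Both must hold, so the binding constraint is Doria's: δ ≥ 11/21.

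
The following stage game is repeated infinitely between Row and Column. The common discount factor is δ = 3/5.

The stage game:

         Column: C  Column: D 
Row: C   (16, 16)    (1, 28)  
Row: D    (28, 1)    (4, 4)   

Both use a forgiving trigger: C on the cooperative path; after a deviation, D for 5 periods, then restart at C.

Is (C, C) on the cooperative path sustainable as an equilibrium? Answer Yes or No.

A one-shot deviation gives 28 now, then 4 for 5 periods, then back to 16.
Gain from deviating: (28−16) today; loss: (16−4) in each of the next 5 periods.
No-deviation condition: (16−4)(δ+…+δ^5) ≥ 28−16, i.e. δ+…+δ^5 ≥ 1.
At δ = 3/5: δ+…+δ^5 = 1.3834 ≥ 1.0000.
So cooperation is sustainable.

Yes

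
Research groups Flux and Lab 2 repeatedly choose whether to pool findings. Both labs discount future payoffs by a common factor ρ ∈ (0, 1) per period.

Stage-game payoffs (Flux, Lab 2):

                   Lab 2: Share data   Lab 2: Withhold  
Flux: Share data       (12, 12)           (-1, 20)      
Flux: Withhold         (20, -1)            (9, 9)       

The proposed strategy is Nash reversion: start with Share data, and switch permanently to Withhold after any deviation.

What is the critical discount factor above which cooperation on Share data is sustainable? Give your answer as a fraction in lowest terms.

12/(1−ρ) ≥ 20 + 9ρ/(1−ρ)
12 ≥ 20 − 11ρ
ρ ≥ 8/11.

8/11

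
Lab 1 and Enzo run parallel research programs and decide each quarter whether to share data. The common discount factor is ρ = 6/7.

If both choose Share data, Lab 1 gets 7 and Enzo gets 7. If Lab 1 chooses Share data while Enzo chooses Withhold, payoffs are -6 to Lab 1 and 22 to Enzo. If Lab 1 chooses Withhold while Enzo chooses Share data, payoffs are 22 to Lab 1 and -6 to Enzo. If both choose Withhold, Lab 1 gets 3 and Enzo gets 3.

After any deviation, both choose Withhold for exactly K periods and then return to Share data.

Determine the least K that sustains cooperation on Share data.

Need Σ_{k=1}^{K} ρ^k ≥ (22−7)/(7−3) = 3.7500 at ρ = 6/7.
At K = 6 the sum is 3.6206 < 3.7500; at K = 7 it is 3.9605 ≥ 3.7500.
So the minimum punishment length is K = 7.

7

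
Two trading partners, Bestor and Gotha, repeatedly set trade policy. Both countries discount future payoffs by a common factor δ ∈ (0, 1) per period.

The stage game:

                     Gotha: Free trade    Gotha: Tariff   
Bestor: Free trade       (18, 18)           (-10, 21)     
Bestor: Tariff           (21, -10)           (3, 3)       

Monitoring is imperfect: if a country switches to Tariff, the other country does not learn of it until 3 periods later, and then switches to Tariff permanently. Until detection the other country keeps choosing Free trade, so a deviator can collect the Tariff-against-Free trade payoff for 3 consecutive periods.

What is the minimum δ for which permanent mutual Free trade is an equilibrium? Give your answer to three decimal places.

0.550

The best deviation is to choose Tariff for all 3 undetected periods, earning 21 each, then 3 forever once detected.
Deviation value: 21(1−δ^3)/(1−δ) + 3δ^3/(1−δ); cooperation value: 18/(1−δ).
IC: 18 ≥ 21(1−δ^3) + 3δ^3 = 21 − 18δ^3.
So δ^3 ≥ 3/18 = 1/6, giving δ ≥ (1/6)^(1/3) ≈ 0.550.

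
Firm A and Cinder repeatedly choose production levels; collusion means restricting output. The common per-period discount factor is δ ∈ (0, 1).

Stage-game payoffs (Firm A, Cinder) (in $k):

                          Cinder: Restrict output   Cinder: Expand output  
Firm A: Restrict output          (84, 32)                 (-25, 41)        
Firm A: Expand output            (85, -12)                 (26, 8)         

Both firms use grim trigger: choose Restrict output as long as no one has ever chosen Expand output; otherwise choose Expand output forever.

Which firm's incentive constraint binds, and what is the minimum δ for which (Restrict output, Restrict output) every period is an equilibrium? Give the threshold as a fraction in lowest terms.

Cinder; δ ≥ 3/11

Firm A's threshold: (85−84)/(85−26) = 1/59.
Cinder's threshold: (41−32)/(41−8) = 3/11.
1/59 < 3/11, so Cinder binds and δ* = 3/11.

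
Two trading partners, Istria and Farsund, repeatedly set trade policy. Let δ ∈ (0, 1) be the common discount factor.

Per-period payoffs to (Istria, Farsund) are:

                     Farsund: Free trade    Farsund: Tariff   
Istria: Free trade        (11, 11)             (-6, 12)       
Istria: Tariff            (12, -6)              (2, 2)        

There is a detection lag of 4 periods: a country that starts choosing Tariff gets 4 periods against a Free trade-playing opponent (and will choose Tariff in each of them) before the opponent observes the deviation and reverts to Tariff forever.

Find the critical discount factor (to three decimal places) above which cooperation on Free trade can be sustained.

The best deviation is to choose Tariff for all 4 undetected periods, earning 12 each, then 2 forever once detected.
Deviation value: 12(1−δ^4)/(1−δ) + 2δ^4/(1−δ); cooperation value: 11/(1−δ).
IC: 11 ≥ 12(1−δ^4) + 2δ^4 = 12 − 10δ^4.
So δ^4 ≥ 1/10, giving δ ≥ (1/10)^(1/4) ≈ 0.562.

0.562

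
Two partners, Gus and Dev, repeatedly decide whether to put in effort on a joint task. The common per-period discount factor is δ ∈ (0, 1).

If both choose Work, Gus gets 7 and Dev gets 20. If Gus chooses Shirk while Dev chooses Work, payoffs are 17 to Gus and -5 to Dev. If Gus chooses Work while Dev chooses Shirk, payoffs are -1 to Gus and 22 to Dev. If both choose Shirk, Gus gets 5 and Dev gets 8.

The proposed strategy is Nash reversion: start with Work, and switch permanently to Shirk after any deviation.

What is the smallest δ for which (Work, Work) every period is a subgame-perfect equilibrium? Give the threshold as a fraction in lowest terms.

5/6

For Gus: deviation gain 17−7 = 10, per-period punishment loss 7−5 = 2. IC gives δ ≥ 10/12 = 5/6.
For Dev: gain 2, loss 12 per period, so δ ≥ 2/14 = 1/7.
The tighter constraint is Gus's, so cooperation needs δ ≥ 5/6.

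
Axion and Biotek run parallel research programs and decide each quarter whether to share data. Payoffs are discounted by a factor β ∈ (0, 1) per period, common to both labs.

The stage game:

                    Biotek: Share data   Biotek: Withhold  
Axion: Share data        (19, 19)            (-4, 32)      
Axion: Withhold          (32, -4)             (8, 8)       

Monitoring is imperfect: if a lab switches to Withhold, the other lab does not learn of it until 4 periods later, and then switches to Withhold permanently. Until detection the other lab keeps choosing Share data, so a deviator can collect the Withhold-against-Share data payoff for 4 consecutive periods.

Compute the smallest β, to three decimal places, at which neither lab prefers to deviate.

Deviating for the 4 undetected periods gains 32−19 = 13 per period over cooperation, then loses 19−8 = 11 per period forever once punishment starts.
Gain: 13(1 + β + … + β^3); loss: 11·β^4/(1−β).
No profitable deviation ⇔ 13(1−β^4) ≤ 11·β^4, i.e. β^4 ≥ 13/(13+11) = 13/24.
Hence β ≥ (13/24)^(1/4) ≈ 0.858.

0.858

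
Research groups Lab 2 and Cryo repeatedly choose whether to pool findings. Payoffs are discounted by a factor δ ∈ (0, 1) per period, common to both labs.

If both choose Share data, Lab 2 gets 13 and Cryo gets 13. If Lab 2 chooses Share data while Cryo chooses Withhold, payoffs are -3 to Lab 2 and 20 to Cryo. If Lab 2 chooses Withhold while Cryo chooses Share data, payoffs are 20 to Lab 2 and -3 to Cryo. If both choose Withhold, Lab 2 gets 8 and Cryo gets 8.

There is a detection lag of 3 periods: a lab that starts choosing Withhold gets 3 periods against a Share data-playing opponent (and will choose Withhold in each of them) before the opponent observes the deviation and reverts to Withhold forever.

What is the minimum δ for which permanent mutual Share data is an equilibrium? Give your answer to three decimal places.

0.836

A deviator earns 20 for 3 periods, then 8 forever; cooperating earns 13 forever. Multiplying the IC by (1−δ):
13 ≥ 20(1−δ^3) + 8δ^3, so 12·δ^3 ≥ 7 and δ^3 ≥ 7/12.
δ ≥ (7/12)^(1/3) ≈ 0.836.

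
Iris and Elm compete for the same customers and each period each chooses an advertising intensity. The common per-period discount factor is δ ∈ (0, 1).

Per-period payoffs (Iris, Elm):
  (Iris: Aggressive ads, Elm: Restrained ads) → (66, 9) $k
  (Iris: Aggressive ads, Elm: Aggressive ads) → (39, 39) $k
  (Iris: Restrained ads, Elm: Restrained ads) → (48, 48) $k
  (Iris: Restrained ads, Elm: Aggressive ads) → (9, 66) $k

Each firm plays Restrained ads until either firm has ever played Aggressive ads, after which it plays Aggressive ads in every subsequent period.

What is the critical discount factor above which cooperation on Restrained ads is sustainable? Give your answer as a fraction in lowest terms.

2/3

Under grim trigger the critical discount factor is (T−C)/(T−P) with T = 66, C = 48, P = 39.
δ* = (66−48)/(66−39) = 18/27 = 2/3.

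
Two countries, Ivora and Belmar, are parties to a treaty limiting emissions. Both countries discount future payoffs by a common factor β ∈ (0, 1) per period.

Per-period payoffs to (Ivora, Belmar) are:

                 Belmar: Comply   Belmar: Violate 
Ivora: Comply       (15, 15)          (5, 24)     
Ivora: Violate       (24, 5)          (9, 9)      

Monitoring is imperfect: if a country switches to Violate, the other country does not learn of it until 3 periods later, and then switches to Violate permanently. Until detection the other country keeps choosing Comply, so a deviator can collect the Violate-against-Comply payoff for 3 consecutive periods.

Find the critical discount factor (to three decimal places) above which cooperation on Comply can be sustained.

0.843

The best deviation is to choose Violate for all 3 undetected periods, earning 24 each, then 9 forever once detected.
Deviation value: 24(1−β^3)/(1−β) + 9β^3/(1−β); cooperation value: 15/(1−β).
IC: 15 ≥ 24(1−β^3) + 9β^3 = 24 − 15β^3.
So β^3 ≥ 9/15 = 3/5, giving β ≥ (3/5)^(1/3) ≈ 0.843.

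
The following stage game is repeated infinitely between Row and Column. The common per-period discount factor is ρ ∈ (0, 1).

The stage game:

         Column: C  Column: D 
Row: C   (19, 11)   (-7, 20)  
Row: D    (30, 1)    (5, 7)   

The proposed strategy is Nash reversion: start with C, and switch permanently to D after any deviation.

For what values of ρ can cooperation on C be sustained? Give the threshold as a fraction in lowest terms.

Row: cooperation gives 19 each period; deviation gives 30 once then 5 forever.
  19/(1−ρ) ≥ 30 + 5ρ/(1−ρ) ⇒ ρ ≥ 11/25.
Column: cooperation gives 11 each period; deviation gives 20 once then 7 forever.
  ρ ≥ 9/13.
Both must hold, so the binding constraint is Column's: ρ ≥ 9/13.

9/13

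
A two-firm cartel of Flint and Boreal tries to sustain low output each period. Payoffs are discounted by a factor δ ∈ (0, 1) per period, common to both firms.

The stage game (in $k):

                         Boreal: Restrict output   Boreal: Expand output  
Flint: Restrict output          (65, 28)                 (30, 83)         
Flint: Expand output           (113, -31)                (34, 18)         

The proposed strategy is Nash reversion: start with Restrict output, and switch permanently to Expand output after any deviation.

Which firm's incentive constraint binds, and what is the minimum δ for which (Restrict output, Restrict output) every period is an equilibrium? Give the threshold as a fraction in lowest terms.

Flint's threshold: (113−65)/(113−34) = 48/79.
Boreal's threshold: (83−28)/(83−18) = 11/13.
48/79 < 11/13, so Boreal binds and δ* = 11/13.

Boreal; δ ≥ 11/13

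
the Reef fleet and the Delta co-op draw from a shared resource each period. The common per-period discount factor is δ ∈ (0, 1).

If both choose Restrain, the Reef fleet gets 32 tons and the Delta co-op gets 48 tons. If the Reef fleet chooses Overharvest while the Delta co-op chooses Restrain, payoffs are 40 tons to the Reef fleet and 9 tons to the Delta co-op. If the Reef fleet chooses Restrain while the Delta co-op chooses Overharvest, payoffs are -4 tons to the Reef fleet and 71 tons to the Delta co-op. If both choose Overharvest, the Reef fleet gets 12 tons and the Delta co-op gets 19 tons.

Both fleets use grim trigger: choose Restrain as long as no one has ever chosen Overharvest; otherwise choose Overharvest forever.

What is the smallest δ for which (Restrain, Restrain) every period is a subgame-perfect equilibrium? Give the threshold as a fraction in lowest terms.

23/52

the Reef fleet: cooperation gives 32 each period; deviation gives 40 once then 12 forever.
  32/(1−δ) ≥ 40 + 12δ/(1−δ) ⇒ δ ≥ 8/28 = 2/7.
the Delta co-op: cooperation gives 48 each period; deviation gives 71 once then 19 forever.
  δ ≥ 23/52.
Both must hold, so the binding constraint is the Delta co-op's: δ ≥ 23/52.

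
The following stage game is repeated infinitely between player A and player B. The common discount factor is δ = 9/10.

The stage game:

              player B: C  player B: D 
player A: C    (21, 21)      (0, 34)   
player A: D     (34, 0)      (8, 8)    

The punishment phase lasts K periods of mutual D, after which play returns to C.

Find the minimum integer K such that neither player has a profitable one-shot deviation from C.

2

Need Σ_{k=1}^{K} δ^k ≥ (34−21)/(21−8) = 1.0000 at δ = 9/10.
At K = 1 the sum is 0.9000 < 1.0000; at K = 2 it is 1.7100 ≥ 1.0000.
So the minimum punishment length is K = 2.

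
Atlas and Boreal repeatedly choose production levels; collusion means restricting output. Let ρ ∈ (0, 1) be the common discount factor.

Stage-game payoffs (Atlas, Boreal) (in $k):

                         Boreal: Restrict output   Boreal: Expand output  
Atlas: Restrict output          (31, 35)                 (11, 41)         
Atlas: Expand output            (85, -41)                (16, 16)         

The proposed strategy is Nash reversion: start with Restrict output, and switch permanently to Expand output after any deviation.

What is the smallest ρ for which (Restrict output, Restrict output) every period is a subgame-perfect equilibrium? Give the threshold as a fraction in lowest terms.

18/23

Atlas's threshold: (85−31)/(85−16) = 18/23.
Boreal's threshold: (41−35)/(41−16) = 6/25.
18/23 > 6/25, so Atlas binds and ρ* = 18/23.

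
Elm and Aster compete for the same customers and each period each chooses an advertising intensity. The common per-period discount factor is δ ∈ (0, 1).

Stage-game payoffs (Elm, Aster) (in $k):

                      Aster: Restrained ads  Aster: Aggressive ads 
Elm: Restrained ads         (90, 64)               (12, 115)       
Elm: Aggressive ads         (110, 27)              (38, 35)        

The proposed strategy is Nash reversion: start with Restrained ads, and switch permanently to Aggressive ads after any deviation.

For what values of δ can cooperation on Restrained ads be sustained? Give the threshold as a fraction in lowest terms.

51/80

For Elm: deviation gain 110−90 = 20, per-period punishment loss 90−38 = 52. IC gives δ ≥ 20/72 = 5/18.
For Aster: gain 51, loss 29 per period, so δ ≥ 51/80.
The tighter constraint is Aster's, so cooperation needs δ ≥ 51/80.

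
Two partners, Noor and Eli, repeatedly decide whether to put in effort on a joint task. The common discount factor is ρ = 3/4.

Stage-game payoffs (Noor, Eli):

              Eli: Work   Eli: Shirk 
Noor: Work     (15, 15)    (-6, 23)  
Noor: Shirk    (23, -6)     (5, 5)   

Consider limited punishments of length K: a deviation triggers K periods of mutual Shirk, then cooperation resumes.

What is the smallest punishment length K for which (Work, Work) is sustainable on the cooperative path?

2

Need Σ_{k=1}^{K} ρ^k ≥ (23−15)/(15−5) = 0.8000 at ρ = 3/4.
At K = 1 the sum is 0.7500 < 0.8000; at K = 2 it is 1.3125 ≥ 0.8000.
So the minimum punishment length is K = 2.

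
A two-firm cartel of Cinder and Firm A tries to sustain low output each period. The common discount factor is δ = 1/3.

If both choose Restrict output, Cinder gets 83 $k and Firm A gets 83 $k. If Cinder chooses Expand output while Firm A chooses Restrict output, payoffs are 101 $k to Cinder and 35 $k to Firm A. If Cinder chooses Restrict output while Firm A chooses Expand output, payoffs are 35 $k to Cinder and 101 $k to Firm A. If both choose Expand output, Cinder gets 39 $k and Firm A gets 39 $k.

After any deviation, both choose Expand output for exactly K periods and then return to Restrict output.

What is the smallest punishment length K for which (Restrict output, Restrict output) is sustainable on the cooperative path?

2

Need Σ_{k=1}^{K} δ^k ≥ (101−83)/(83−39) = 0.4091 at δ = 1/3.
At K = 1 the sum is 0.3333 < 0.4091; at K = 2 it is 0.4444 ≥ 0.4091.
So the minimum punishment length is K = 2.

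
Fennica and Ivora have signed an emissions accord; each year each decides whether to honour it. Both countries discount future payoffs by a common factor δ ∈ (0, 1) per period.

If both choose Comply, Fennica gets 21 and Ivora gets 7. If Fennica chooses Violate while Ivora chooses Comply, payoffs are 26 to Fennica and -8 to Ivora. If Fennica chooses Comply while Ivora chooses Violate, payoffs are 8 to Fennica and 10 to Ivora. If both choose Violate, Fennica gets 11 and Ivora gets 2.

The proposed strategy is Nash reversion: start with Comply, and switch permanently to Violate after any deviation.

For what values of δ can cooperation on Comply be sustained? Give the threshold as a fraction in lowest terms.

3/8

Fennica's threshold: (26−21)/(26−11) = 1/3.
Ivora's threshold: (10−7)/(10−2) = 3/8.
1/3 < 3/8, so Ivora binds and δ* = 3/8.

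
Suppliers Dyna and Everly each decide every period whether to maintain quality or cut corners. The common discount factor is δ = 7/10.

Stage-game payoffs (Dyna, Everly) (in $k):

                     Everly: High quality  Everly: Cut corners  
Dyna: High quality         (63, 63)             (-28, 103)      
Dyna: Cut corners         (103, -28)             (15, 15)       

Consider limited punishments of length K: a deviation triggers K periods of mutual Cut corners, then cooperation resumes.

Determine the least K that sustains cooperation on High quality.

2

Need Σ_{k=1}^{K} δ^k ≥ (103−63)/(63−15) = 0.8333 at δ = 7/10.
At K = 1 the sum is 0.7000 < 0.8333; at K = 2 it is 1.1900 ≥ 0.8333.
So the minimum punishment length is K = 2.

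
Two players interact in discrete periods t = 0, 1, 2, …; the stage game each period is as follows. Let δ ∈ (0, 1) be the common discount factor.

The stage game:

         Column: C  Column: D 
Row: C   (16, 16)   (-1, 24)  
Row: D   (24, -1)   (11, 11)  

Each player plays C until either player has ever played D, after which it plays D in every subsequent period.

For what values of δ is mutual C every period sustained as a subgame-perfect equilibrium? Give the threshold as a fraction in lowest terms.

16/(1−δ) ≥ 24 + 11δ/(1−δ)
16 ≥ 24 − 13δ
δ ≥ 8/13.

8/13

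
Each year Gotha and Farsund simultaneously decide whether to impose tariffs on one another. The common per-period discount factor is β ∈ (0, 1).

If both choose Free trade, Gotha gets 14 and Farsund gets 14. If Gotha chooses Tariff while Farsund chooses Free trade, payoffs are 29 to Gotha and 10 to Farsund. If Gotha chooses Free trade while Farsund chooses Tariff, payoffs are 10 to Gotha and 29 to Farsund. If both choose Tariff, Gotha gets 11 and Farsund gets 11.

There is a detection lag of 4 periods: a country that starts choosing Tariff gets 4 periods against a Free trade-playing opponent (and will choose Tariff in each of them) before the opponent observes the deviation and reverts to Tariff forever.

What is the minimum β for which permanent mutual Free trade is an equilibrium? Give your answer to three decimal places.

Deviating for the 4 undetected periods gains 29−14 = 15 per period over cooperation, then loses 14−11 = 3 per period forever once punishment starts.
Gain: 15(1 + β + … + β^3); loss: 3·β^4/(1−β).
No profitable deviation ⇔ 15(1−β^4) ≤ 3·β^4, i.e. β^4 ≥ 15/(15+3) = 5/6.
Hence β ≥ (5/6)^(1/4) ≈ 0.955.

0.955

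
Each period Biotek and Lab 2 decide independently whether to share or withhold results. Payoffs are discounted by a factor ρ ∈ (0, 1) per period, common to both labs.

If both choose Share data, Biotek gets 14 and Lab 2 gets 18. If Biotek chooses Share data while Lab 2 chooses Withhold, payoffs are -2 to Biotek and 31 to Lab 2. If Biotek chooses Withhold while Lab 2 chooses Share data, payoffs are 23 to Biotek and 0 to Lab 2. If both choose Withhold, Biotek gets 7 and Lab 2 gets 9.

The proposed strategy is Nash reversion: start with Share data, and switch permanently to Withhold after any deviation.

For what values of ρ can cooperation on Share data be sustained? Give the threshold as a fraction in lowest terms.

Biotek's threshold: (23−14)/(23−7) = 9/16.
Lab 2's threshold: (31−18)/(31−9) = 13/22.
9/16 < 13/22, so Lab 2 binds and ρ* = 13/22.

13/22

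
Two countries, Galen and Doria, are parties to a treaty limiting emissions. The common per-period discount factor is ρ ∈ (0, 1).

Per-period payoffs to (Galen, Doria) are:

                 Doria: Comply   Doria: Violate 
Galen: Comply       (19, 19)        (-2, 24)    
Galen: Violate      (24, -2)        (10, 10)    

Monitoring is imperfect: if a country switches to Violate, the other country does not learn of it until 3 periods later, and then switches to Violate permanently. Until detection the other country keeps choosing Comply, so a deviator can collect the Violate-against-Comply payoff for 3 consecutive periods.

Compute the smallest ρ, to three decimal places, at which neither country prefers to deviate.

0.709

The best deviation is to choose Violate for all 3 undetected periods, earning 24 each, then 10 forever once detected.
Deviation value: 24(1−ρ^3)/(1−ρ) + 10ρ^3/(1−ρ); cooperation value: 19/(1−ρ).
IC: 19 ≥ 24(1−ρ^3) + 10ρ^3 = 24 − 14ρ^3.
So ρ^3 ≥ 5/14, giving ρ ≥ (5/14)^(1/3) ≈ 0.709.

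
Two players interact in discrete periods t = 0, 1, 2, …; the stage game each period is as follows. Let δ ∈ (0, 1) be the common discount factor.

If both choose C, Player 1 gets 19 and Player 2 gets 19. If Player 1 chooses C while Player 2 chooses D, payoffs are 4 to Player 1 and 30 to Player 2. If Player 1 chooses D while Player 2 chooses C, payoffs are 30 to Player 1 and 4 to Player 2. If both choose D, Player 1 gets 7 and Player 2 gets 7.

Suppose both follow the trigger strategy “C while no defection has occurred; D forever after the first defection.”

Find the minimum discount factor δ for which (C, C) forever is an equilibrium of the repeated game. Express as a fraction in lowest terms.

One-period gain from deviating is 30 − 19 = 11. The loss is 19 − 7 = 12 in every subsequent period, with present value 12·δ/(1−δ).
Deviation is unprofitable when 12·δ/(1−δ) ≥ 11, i.e. δ/(1−δ) ≥ 11/12.
Equivalently δ ≥ 11/(11+12) = 11/23.

11/23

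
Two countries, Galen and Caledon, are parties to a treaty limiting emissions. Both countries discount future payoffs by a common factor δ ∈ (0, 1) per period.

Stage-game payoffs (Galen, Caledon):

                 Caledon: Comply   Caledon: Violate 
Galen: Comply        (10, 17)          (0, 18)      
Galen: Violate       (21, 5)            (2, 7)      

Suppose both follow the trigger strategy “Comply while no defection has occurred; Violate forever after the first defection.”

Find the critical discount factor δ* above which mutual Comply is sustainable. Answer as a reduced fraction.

11/19

For Galen: deviation gain 21−10 = 11, per-period punishment loss 10−2 = 8. IC gives δ ≥ 11/19.
For Caledon: gain 1, loss 10 per period, so δ ≥ 1/11.
The tighter constraint is Galen's, so cooperation needs δ ≥ 11/19.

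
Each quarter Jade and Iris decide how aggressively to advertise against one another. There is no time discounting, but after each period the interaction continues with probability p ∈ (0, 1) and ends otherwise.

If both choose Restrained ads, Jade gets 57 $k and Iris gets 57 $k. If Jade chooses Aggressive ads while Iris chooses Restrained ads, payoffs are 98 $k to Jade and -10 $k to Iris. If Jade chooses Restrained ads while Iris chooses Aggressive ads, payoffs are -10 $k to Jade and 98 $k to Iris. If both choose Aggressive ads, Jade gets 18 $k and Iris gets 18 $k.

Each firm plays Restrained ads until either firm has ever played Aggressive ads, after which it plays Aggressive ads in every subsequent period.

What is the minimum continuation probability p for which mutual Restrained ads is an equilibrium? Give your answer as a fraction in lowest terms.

41/80

Expected cooperation value is 57 + p·57 + p²·57 + … = 57/(1−p); deviation gives 98 + p·18/(1−p).
57 ≥ 98(1−p) + 18p ⇒ 80p ≥ 41 ⇒ p ≥ 41/80.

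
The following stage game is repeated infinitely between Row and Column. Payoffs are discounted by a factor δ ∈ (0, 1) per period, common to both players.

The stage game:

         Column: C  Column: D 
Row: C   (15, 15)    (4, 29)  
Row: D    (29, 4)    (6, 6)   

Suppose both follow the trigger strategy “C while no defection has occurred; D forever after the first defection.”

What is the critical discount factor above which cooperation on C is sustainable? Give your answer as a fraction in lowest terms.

14/23

One-period gain from deviating is 29 − 15 = 14. The loss is 15 − 6 = 9 in every subsequent period, with present value 9·δ/(1−δ).
Deviation is unprofitable when 9·δ/(1−δ) ≥ 14, i.e. δ/(1−δ) ≥ 14/9.
Equivalently δ ≥ 14/(14+9) = 14/23.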